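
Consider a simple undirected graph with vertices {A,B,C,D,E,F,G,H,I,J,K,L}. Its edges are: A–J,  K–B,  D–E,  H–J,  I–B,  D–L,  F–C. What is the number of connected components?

5

Component: {G}
Component: {C, F}
Component: {A, H, J}
Component: {B, I, K}
Component: {D, E, L}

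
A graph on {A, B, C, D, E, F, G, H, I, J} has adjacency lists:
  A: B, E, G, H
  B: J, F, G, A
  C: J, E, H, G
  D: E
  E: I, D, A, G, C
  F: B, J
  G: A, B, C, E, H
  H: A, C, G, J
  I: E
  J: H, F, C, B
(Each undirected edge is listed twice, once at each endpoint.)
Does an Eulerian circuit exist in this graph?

No

Degrees: A:4, B:4, C:4, D:1, E:5, F:2, G:5, H:4, I:1, J:4
Vertices with odd degree: D, E, G, I. An Eulerian circuit requires all degrees even.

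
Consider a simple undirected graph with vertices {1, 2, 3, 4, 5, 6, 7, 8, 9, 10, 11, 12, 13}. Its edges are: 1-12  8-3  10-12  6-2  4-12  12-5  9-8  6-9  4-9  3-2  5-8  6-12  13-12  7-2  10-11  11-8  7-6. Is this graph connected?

A breadth-first search from 1 visits 1, 12, 6, 10, 4, 5, 13, 9, 7, 2, 11, 8, 3 — all 13 vertices — so the graph is connected.

Yes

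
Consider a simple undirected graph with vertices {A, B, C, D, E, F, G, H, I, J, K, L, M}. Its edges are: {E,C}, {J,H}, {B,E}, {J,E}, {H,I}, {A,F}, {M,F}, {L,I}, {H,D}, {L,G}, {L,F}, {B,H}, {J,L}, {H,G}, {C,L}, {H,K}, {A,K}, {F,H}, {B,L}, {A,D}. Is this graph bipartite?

Yes

Color {B, C, D, F, G, I, J, K} black and {A, E, H, L, M} white. No edge joins two same-colored vertices, so the graph is bipartite.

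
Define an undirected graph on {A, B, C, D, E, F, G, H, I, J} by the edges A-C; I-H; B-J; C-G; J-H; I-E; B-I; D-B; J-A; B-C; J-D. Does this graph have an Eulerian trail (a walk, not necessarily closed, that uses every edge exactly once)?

Degrees: A:2, B:4, C:3, D:2, E:1, F:0, G:1, H:2, I:3, J:4
Odd-degree vertices: C, E, G, I (4 total).
An Eulerian trail requires 0 or 2 odd-degree vertices; here there are 4.

No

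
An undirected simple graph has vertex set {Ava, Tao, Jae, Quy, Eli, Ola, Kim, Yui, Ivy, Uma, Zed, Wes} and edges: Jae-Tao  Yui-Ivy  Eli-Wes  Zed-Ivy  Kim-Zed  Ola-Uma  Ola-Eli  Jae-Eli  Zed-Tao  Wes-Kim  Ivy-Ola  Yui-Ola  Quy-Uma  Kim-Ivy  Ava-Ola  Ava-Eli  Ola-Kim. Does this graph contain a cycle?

Yes

|V| = 12, |E| = 17, number of components = 1.
Since 17 > 12 - 1, a cycle must exist; for instance Ola-Kim-Zed-Tao-Jae-Eli-Ola.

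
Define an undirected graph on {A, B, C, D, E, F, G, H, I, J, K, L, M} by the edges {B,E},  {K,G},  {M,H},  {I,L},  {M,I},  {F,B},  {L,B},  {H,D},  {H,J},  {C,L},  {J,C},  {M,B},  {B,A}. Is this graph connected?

No

Component: {G, K}
Component: {A, B, C, D, E, F, H, I, J, L, M}
No edge joins these 2 groups, so the graph is disconnected.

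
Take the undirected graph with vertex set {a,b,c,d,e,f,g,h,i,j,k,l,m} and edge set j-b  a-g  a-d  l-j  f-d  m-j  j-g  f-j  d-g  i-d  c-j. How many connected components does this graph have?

Component: {e}
Component: {h}
Component: {k}
Component: {a, b, c, d, f, g, i, j, l, m}

4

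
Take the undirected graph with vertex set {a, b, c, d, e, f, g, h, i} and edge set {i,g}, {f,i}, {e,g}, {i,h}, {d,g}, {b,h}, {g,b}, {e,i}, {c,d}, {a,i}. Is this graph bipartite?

No

The cycle e-g-i-e has length 3, which is odd, so the graph is not bipartite.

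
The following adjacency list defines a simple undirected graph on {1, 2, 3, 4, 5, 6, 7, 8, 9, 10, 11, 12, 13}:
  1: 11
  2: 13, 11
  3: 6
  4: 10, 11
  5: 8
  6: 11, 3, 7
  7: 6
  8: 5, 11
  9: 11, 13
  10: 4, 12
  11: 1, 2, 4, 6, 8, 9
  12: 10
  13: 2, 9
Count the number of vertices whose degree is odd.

Degrees: 1:1, 2:2, 3:1, 4:2, 5:1, 6:3, 7:1, 8:2, 9:2, 10:2, 11:6, 12:1, 13:2
Odd-degree vertices: 1, 3, 5, 6, 7, 12.

6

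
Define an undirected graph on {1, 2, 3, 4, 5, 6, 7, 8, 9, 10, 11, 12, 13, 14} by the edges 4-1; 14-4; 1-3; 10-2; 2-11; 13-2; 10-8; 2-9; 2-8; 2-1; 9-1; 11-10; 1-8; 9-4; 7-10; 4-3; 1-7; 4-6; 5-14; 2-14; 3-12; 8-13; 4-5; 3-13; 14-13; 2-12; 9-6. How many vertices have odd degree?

Degrees: 1:6, 2:8, 3:4, 4:6, 5:2, 6:2, 7:2, 8:4, 9:4, 10:4, 11:2, 12:2, 13:4, 14:4
Odd-degree vertices: none.

0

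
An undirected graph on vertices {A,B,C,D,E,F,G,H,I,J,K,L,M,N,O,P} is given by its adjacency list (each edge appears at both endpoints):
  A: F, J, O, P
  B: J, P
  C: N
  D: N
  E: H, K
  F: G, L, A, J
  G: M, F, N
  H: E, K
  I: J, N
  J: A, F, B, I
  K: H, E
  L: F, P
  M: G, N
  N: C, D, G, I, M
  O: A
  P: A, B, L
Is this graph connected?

No

Component: {E, H, K}
Component: {A, B, C, D, F, G, I, J, L, M, N, O, P}
No edge joins these 2 groups, so the graph is disconnected.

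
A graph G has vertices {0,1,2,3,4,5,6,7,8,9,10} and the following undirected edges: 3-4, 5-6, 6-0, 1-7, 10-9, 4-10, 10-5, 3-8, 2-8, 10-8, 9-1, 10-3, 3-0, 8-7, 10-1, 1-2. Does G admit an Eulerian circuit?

Degrees: 0:2, 1:4, 2:2, 3:4, 4:2, 5:2, 6:2, 7:2, 8:4, 9:2, 10:6
All degrees are even and the non-isolated vertices are connected — an Eulerian circuit exists.

Yes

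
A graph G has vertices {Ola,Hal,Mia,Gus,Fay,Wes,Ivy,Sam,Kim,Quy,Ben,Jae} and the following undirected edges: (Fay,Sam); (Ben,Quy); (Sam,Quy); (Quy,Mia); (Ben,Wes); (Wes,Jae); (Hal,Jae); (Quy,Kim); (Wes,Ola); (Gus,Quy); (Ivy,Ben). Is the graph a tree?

Yes

The graph has 12 vertices and 11 edges.
Connected and |E| = |V| - 1, which characterizes a tree.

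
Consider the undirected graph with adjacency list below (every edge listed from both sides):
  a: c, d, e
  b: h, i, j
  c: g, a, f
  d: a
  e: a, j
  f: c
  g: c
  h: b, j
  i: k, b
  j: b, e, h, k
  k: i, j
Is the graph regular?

No

Degrees: a:3, b:3, c:3, d:1, e:2, f:1, g:1, h:2, i:2, j:4, k:2
Degrees are not all equal (e.g. deg(d)=1 but deg(j)=4); not regular.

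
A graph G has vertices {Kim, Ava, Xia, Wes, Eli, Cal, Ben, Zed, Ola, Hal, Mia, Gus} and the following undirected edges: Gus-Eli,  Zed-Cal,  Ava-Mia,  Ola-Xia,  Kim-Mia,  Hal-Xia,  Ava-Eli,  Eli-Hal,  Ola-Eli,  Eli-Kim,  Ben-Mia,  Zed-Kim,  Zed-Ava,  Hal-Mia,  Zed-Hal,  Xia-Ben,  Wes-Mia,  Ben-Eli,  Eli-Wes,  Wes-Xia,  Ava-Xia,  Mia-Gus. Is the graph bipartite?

Yes

Partition the vertices as {Xia, Eli, Zed, Mia} vs {Kim, Ava, Wes, Cal, Ben, Ola, Hal, Gus}. Each listed edge has one endpoint in each part, so the graph is bipartite.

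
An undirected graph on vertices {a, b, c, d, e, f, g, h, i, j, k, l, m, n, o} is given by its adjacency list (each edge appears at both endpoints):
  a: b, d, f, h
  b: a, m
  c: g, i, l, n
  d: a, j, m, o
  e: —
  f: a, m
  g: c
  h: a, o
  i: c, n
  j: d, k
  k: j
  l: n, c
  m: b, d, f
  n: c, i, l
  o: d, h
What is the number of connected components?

3

Component: {e}
Component: {c, g, i, l, n}
Component: {a, b, d, f, h, j, k, m, o}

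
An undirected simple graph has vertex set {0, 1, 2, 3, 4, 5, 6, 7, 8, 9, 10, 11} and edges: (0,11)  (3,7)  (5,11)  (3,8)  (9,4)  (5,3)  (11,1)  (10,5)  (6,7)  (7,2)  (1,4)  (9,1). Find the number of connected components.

Component: {0, 1, 2, 3, 4, 5, 6, 7, 8, 9, 10, 11}

1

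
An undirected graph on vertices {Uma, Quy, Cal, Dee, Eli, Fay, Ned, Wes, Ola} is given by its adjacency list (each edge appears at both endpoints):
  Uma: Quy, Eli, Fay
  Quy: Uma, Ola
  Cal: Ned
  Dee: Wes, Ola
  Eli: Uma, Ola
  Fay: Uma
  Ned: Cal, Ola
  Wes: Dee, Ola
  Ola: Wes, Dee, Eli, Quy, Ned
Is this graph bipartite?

No

The cycle Dee-Wes-Ola-Dee has length 3, which is odd, so the graph is not bipartite.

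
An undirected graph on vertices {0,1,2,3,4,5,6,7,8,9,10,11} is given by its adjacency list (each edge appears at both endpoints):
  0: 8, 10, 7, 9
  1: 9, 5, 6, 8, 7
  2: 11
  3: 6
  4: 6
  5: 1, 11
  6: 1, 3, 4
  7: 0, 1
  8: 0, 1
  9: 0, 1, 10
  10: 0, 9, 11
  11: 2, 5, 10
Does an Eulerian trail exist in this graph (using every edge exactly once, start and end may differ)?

No

Degrees: 0:4, 1:5, 2:1, 3:1, 4:1, 5:2, 6:3, 7:2, 8:2, 9:3, 10:3, 11:3
Odd-degree vertices: 1, 2, 3, 4, 6, 9, 10, 11 (8 total).
With 8 odd-degree vertices (more than two), no single trail can use every edge.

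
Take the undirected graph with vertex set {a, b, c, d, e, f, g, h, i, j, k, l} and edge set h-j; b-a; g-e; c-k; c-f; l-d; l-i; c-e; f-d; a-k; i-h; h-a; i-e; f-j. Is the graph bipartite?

Yes

A valid 2-coloring puts {b, e, f, h, k, l} on one side and {a, c, d, g, i, j} on the other; every edge crosses between the two sides.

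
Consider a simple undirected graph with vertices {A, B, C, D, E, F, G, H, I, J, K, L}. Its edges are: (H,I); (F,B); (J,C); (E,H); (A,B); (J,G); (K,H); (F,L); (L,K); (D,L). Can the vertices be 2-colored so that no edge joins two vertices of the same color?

A valid 2-coloring puts {B, H, J, L} on one side and {A, C, D, E, F, G, I, K} on the other; every edge crosses between the two sides.

Yes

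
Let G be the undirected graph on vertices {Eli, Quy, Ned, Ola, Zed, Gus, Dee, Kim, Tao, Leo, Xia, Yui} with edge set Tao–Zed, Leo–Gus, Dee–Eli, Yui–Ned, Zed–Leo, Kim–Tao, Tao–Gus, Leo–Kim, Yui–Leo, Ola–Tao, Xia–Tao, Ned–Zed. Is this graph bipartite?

Partition the vertices as {Quy, Ola, Zed, Gus, Dee, Kim, Xia, Yui} vs {Eli, Ned, Tao, Leo}. Each listed edge has one endpoint in each part, so the graph is bipartite.

Yes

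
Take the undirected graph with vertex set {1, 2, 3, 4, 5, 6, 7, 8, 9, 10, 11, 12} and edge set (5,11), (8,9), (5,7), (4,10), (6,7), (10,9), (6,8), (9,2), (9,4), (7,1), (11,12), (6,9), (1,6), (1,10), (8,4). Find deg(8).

3

Neighbors of 8: 4, 6, 9.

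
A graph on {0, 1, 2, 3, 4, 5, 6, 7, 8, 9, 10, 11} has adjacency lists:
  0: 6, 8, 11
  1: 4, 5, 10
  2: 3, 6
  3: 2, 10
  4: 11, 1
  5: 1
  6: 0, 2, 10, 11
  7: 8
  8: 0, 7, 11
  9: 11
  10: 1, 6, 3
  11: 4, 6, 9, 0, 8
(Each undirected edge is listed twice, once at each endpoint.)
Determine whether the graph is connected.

Starting from 0 and exploring outward reaches every vertex (0, 8, 11, 6, 7, 9, 4, 10, 2, 1, 3, 5); the graph is connected.

Yes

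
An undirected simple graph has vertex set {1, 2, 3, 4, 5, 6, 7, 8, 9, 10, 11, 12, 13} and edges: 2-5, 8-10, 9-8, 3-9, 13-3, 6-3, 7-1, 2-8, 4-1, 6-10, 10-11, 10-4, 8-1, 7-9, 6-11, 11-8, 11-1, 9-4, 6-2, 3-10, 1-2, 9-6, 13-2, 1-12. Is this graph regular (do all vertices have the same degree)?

No

Degrees: 1:6, 2:5, 3:4, 4:3, 5:1, 6:5, 7:2, 8:5, 9:5, 10:5, 11:4, 12:1, 13:2
Vertex 5 has degree 1 while 1 has degree 6, so the graph is not regular.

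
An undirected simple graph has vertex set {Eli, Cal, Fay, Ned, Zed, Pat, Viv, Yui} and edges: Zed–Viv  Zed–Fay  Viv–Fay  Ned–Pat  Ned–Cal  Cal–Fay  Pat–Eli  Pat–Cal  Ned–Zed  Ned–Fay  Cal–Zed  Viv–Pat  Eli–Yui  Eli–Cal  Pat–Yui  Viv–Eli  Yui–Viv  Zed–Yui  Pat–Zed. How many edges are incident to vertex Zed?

Neighbors of Zed: Cal, Fay, Ned, Pat, Viv, Yui.

6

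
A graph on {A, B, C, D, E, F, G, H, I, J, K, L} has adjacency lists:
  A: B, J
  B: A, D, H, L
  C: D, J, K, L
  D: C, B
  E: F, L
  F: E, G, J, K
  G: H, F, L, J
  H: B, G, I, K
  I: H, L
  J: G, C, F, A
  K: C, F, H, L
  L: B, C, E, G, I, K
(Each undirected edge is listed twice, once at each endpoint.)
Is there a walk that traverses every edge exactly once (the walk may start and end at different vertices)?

Degrees: A:2, B:4, C:4, D:2, E:2, F:4, G:4, H:4, I:2, J:4, K:4, L:6
Odd-degree vertices: none (0 total).
The non-isolated vertices are connected and exactly 0 have odd degree, so an Eulerian trail exists.

Yes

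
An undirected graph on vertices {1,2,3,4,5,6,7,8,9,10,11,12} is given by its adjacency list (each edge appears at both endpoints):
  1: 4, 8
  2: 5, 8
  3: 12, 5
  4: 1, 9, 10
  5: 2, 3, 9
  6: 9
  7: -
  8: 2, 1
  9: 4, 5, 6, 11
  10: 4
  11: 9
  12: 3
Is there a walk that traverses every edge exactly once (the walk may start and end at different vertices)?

No

Degrees: 1:2, 2:2, 3:2, 4:3, 5:3, 6:1, 7:0, 8:2, 9:4, 10:1, 11:1, 12:1
Odd-degree vertices: 4, 5, 6, 10, 11, 12 (6 total).
An Eulerian trail requires 0 or 2 odd-degree vertices; here there are 6.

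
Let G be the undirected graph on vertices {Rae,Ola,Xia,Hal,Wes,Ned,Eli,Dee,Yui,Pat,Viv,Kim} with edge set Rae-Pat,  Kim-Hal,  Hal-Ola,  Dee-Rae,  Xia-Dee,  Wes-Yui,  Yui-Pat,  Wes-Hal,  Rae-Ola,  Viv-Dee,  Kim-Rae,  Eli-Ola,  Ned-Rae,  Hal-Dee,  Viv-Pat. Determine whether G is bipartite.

Yes

Color {Ola, Wes, Ned, Dee, Pat, Kim} black and {Rae, Xia, Hal, Eli, Yui, Viv} white. No edge joins two same-colored vertices, so the graph is bipartite.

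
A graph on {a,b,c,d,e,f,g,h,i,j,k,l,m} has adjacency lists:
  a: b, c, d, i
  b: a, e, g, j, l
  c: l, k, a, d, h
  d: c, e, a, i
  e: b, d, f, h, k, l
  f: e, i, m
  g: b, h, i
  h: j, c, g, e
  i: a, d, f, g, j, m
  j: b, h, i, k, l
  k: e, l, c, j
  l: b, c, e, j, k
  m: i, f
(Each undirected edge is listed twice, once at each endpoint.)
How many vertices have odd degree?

Degrees: a:4, b:5, c:5, d:4, e:6, f:3, g:3, h:4, i:6, j:5, k:4, l:5, m:2
Odd-degree vertices: b, c, f, g, j, l.

6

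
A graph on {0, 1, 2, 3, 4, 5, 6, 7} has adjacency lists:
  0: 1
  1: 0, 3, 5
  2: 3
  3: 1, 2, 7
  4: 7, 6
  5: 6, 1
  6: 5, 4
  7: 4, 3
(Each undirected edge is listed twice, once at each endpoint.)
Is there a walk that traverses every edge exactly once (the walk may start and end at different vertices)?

Degrees: 0:1, 1:3, 2:1, 3:3, 4:2, 5:2, 6:2, 7:2
Odd-degree vertices: 0, 1, 2, 3 (4 total).
With 4 odd-degree vertices (more than two), no single trail can use every edge.

No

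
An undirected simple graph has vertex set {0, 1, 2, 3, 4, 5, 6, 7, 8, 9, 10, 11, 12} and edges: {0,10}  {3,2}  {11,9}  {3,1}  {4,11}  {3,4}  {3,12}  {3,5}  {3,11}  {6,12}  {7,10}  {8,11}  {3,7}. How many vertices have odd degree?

8

Degrees: 0:1, 1:1, 2:1, 3:7, 4:2, 5:1, 6:1, 7:2, 8:1, 9:1, 10:2, 11:4, 12:2
Odd-degree vertices: 0, 1, 2, 3, 5, 6, 8, 9.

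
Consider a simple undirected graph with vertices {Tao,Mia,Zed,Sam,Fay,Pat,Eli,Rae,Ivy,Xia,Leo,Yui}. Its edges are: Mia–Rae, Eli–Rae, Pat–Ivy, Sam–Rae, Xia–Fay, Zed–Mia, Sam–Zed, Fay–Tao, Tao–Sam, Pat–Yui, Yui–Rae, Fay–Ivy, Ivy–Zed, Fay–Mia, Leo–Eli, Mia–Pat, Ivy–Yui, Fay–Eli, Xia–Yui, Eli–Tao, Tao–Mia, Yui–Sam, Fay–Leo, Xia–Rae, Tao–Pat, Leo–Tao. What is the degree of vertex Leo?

Neighbors of Leo: Tao, Fay, Eli.

3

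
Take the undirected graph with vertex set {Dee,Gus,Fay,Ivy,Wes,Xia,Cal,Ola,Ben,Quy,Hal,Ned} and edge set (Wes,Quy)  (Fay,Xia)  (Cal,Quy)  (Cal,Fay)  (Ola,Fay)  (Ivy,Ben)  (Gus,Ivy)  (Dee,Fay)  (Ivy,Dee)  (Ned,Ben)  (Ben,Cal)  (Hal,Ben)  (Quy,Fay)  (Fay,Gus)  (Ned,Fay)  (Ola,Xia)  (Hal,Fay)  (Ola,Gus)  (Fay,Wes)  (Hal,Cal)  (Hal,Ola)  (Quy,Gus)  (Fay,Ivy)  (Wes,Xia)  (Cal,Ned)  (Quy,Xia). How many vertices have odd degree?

4

Degrees: Dee:2, Gus:4, Fay:10, Ivy:4, Wes:3, Xia:4, Cal:5, Ola:4, Ben:4, Quy:5, Hal:4, Ned:3
Odd-degree vertices: Wes, Cal, Quy, Ned.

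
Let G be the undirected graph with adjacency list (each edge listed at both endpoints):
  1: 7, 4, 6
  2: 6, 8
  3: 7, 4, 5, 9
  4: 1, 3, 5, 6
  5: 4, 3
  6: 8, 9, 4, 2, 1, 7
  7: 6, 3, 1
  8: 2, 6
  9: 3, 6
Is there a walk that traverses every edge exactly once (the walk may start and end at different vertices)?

Yes

Degrees: 1:3, 2:2, 3:4, 4:4, 5:2, 6:6, 7:3, 8:2, 9:2
Odd-degree vertices: 1, 7 (2 total).
With 2 odd-degree vertices and all edges in one connected piece, an Eulerian trail exists (from 1 to 7).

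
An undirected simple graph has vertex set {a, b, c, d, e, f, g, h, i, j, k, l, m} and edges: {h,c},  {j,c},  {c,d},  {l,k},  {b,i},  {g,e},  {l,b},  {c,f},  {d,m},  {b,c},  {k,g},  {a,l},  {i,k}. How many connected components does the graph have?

Component: {a, b, c, d, e, f, g, h, i, j, k, l, m}

1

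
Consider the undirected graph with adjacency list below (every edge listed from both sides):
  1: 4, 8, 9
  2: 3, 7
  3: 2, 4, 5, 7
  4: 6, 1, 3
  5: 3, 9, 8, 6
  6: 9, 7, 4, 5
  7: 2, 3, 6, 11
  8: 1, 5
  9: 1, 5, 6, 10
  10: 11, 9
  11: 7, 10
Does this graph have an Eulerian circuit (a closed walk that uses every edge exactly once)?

No

Degrees: 1:3, 2:2, 3:4, 4:3, 5:4, 6:4, 7:4, 8:2, 9:4, 10:2, 11:2
1, 4 have odd degree; an Eulerian circuit needs every degree to be even, so none exists.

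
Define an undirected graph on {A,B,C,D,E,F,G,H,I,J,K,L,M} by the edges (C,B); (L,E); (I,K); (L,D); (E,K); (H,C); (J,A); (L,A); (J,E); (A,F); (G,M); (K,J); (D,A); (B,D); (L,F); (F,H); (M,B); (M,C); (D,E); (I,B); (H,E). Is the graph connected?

Yes

Starting from A and exploring outward reaches every vertex (A, F, J, L, D, H, K, E, B, C, I, M, G); the graph is connected.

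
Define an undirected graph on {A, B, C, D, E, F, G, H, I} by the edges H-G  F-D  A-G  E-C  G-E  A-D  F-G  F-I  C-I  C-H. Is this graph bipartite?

No

C-H-G-F-I-C is an odd cycle (length 5), and a bipartite graph can contain only even cycles.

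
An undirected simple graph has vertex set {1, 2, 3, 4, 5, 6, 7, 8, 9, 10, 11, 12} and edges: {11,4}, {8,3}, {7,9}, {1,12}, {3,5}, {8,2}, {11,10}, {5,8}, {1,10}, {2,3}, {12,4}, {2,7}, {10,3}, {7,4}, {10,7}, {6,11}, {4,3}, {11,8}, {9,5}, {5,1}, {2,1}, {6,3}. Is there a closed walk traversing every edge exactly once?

Yes

Degrees: 1:4, 2:4, 3:6, 4:4, 5:4, 6:2, 7:4, 8:4, 9:2, 10:4, 11:4, 12:2
All degrees are even and the non-isolated vertices are connected — an Eulerian circuit exists.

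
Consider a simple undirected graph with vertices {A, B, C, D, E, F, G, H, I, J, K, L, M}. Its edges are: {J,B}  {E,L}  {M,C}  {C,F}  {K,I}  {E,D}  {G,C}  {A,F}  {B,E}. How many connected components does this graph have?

Component: {H}
Component: {I, K}
Component: {A, C, F, G, M}
Component: {B, D, E, J, L}

4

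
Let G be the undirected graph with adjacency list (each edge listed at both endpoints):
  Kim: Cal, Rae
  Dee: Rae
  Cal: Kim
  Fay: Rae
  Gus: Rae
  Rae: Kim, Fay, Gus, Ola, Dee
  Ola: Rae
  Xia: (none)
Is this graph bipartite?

Partition the vertices as {Cal, Rae, Xia} vs {Kim, Dee, Fay, Gus, Ola}. Each listed edge has one endpoint in each part, so the graph is bipartite.

Yes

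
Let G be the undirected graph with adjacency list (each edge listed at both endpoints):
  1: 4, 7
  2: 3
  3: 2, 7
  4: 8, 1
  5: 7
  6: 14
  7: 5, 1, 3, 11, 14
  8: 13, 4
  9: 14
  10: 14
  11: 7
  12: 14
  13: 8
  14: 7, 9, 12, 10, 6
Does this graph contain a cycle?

No

|V| = 14, |E| = 13, number of components = 1.
Since 13 = 14 - 1, the graph is a forest and contains no cycle.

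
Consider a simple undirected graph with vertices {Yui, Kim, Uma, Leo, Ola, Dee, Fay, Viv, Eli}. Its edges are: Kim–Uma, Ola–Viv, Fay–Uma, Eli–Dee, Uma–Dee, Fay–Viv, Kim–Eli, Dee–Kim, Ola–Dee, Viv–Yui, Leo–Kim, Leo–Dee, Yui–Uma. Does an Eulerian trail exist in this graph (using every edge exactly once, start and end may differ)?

Degrees: Yui:2, Kim:4, Uma:4, Leo:2, Ola:2, Dee:5, Fay:2, Viv:3, Eli:2
Odd-degree vertices: Dee, Viv (2 total).
With 2 odd-degree vertices and all edges in one connected piece, an Eulerian trail exists (from Dee to Viv).

Yes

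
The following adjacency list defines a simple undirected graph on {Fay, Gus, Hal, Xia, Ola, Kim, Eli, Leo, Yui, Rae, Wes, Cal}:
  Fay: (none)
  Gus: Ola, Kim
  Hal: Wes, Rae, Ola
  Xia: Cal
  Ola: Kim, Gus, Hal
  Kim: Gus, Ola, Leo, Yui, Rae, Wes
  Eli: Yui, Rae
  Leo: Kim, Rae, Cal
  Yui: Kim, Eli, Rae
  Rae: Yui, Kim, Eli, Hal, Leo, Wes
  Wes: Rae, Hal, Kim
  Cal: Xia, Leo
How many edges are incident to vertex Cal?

2

Neighbors of Cal: Xia, Leo.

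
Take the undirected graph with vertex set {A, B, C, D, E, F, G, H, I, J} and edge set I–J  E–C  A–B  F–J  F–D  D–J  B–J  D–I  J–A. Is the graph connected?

No

Component: {G}
Component: {H}
Component: {C, E}
Component: {A, B, D, F, I, J}
There are 4 separate components, so the graph is not connected.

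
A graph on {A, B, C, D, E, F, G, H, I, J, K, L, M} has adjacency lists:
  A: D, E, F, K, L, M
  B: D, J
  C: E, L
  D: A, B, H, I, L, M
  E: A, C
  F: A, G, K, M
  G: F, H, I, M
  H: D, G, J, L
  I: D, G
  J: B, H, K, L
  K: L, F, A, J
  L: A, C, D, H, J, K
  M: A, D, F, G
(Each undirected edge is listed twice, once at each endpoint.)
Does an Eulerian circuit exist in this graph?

Yes

Degrees: A:6, B:2, C:2, D:6, E:2, F:4, G:4, H:4, I:2, J:4, K:4, L:6, M:4
Every vertex has even degree and the edges form a single connected piece, so an Eulerian circuit exists.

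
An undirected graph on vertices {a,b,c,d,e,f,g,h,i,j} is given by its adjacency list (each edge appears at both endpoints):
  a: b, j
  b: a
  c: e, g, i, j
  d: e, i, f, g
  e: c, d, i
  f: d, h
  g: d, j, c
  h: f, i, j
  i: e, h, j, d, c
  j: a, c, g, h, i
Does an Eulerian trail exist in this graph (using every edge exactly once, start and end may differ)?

No

Degrees: a:2, b:1, c:4, d:4, e:3, f:2, g:3, h:3, i:5, j:5
Odd-degree vertices: b, e, g, h, i, j (6 total).
With 6 odd-degree vertices (more than two), no single trail can use every edge.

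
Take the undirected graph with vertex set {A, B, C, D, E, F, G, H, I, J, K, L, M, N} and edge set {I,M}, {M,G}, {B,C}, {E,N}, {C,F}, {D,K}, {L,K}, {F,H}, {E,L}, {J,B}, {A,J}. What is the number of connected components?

Component: {G, I, M}
Component: {D, E, K, L, N}
Component: {A, B, C, F, H, J}

3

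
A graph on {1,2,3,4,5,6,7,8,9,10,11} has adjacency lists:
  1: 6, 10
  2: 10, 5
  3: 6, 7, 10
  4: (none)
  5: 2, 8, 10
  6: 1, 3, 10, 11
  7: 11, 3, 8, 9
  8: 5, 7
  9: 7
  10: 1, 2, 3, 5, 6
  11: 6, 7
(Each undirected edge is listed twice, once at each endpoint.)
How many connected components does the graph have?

Component: {4}
Component: {1, 2, 3, 5, 6, 7, 8, 9, 10, 11}

2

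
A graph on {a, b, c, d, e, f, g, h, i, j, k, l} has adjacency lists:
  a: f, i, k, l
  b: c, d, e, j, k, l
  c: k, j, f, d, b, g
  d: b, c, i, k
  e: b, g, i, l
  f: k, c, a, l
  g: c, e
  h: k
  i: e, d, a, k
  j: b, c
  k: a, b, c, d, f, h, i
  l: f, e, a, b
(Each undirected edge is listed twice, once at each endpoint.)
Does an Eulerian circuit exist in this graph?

No

Degrees: a:4, b:6, c:6, d:4, e:4, f:4, g:2, h:1, i:4, j:2, k:7, l:4
h, k have odd degree; an Eulerian circuit needs every degree to be even, so none exists.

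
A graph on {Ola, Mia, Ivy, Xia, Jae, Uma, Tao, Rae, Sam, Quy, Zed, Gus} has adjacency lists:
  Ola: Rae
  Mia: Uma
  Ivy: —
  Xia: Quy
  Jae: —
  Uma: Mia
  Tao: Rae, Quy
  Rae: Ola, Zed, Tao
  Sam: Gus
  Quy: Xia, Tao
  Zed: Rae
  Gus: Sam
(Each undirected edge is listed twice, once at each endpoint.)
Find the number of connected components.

Component: {Ivy}
Component: {Jae}
Component: {Mia, Uma}
Component: {Sam, Gus}
Component: {Ola, Xia, Tao, Rae, Quy, Zed}

5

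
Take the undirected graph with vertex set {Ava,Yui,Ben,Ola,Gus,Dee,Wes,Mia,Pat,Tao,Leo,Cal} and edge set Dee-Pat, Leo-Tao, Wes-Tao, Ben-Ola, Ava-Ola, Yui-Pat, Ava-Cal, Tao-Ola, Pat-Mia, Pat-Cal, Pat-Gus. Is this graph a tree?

|V| = 12, |E| = 11.
Connected and |E| = |V| - 1, which characterizes a tree.

Yes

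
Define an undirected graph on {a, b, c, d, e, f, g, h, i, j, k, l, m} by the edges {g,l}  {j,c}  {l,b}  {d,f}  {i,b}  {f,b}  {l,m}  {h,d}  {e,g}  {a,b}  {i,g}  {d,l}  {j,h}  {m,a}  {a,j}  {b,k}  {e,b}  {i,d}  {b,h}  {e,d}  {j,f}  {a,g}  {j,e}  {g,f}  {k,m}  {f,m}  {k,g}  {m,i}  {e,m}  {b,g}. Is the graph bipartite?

No

The cycle b-g-e-b has length 3, which is odd, so the graph is not bipartite.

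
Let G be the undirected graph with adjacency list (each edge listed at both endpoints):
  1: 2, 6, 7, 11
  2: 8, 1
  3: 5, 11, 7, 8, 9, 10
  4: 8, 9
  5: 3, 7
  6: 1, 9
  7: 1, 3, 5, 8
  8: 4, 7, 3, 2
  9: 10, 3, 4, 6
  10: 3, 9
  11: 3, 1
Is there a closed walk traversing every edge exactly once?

Yes

Degrees: 1:4, 2:2, 3:6, 4:2, 5:2, 6:2, 7:4, 8:4, 9:4, 10:2, 11:2
All degrees are even and the non-isolated vertices are connected — an Eulerian circuit exists.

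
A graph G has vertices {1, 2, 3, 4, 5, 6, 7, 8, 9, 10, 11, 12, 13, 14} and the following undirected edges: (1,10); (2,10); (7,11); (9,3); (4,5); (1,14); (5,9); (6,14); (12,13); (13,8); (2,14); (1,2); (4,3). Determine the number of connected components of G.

4

Component: {7, 11}
Component: {8, 12, 13}
Component: {3, 4, 5, 9}
Component: {1, 2, 6, 10, 14}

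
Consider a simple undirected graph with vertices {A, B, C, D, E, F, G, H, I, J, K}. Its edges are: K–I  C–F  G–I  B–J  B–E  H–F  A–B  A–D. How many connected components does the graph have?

3

Component: {C, F, H}
Component: {G, I, K}
Component: {A, B, D, E, J}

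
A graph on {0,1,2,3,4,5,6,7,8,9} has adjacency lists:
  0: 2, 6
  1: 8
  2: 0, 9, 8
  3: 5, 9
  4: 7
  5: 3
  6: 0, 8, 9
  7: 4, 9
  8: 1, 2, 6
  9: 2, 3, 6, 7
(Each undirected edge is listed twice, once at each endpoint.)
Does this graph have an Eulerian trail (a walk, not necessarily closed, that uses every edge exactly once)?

Degrees: 0:2, 1:1, 2:3, 3:2, 4:1, 5:1, 6:3, 7:2, 8:3, 9:4
Odd-degree vertices: 1, 2, 4, 5, 6, 8 (6 total).
An Eulerian trail requires 0 or 2 odd-degree vertices; here there are 6.

No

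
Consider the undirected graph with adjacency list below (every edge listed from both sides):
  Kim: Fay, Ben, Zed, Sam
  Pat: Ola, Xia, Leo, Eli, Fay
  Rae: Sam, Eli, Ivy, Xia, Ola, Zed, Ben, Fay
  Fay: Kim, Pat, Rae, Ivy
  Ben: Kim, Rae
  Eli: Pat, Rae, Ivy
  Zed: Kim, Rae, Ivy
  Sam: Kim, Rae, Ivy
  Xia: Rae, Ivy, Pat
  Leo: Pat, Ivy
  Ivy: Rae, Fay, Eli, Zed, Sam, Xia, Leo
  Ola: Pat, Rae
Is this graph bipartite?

Eli-Ivy-Rae-Eli is an odd cycle (length 3), and a bipartite graph can contain only even cycles.

No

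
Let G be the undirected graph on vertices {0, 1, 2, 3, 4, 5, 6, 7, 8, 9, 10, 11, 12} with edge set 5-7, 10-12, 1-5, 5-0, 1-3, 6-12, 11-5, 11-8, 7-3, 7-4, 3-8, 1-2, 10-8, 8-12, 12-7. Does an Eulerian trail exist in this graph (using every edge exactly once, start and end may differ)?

No

Degrees: 0:1, 1:3, 2:1, 3:3, 4:1, 5:4, 6:1, 7:4, 8:4, 9:0, 10:2, 11:2, 12:4
Odd-degree vertices: 0, 1, 2, 3, 4, 6 (6 total).
With 6 odd-degree vertices (more than two), no single trail can use every edge.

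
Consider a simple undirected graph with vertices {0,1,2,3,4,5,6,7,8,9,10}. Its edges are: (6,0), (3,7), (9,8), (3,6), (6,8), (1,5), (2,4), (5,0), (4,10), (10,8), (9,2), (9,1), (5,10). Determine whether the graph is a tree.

No

The graph has 11 vertices and 13 edges.
Connected but with 13 > 10 edges, so it has a cycle and is not a tree.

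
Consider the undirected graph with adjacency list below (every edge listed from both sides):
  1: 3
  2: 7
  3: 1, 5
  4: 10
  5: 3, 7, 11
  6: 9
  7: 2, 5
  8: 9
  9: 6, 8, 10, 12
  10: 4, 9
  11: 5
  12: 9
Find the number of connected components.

2

Component: {1, 2, 3, 5, 7, 11}
Component: {4, 6, 8, 9, 10, 12}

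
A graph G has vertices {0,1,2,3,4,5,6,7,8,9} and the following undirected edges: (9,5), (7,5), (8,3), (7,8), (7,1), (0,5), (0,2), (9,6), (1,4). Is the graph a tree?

|V| = 10, |E| = 9.
Connected and |E| = |V| - 1, which characterizes a tree.

Yes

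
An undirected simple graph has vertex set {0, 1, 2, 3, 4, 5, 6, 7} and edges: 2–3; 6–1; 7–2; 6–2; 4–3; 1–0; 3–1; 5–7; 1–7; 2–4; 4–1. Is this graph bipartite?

No

The cycle 4-3-2-4 has length 3, which is odd, so the graph is not bipartite.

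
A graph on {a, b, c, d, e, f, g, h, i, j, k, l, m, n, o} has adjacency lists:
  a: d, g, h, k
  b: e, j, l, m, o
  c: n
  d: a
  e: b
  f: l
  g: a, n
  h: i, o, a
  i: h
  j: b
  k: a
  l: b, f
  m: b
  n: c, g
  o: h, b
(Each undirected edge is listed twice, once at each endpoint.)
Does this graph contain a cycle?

No

The graph has 15 vertices, 14 edges, and 1 connected component.
A forest on 15 vertices with 1 component has exactly 14 edges, which matches — so no cycle.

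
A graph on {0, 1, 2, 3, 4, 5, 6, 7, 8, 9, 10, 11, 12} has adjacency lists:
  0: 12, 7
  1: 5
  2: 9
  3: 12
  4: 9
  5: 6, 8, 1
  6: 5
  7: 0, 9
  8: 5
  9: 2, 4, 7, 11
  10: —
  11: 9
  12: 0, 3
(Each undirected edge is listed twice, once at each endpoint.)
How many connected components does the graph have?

3

Component: {10}
Component: {1, 5, 6, 8}
Component: {0, 2, 3, 4, 7, 9, 11, 12}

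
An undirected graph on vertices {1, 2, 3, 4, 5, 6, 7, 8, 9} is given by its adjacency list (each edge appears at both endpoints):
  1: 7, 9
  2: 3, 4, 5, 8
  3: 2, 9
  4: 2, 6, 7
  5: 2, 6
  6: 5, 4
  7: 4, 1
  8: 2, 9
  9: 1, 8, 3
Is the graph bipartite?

Color {2, 6, 7, 9} black and {1, 3, 4, 5, 8} white. No edge joins two same-colored vertices, so the graph is bipartite.

Yes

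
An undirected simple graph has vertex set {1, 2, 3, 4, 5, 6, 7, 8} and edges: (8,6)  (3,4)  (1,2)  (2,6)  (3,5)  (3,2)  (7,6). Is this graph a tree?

|V| = 8, |E| = 7.
Connected and |E| = |V| - 1, which characterizes a tree.

Yes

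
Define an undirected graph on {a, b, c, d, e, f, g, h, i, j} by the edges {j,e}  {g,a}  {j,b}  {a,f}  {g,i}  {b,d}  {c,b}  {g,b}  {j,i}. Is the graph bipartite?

Color {c, d, f, g, h, j} black and {a, b, e, i} white. No edge joins two same-colored vertices, so the graph is bipartite.

Yes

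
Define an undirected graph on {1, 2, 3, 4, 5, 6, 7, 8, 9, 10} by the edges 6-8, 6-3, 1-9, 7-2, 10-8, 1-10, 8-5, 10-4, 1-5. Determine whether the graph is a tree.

The graph has 10 vertices and 9 edges.
It is not connected, so it is not a tree.

No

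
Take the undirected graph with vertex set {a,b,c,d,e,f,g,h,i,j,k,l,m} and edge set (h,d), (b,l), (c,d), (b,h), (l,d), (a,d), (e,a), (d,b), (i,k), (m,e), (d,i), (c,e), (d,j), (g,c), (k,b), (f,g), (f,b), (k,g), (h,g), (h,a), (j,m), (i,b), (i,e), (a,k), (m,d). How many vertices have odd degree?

Degrees: a:4, b:6, c:3, d:8, e:4, f:2, g:4, h:4, i:4, j:2, k:4, l:2, m:3
Odd-degree vertices: c, m.

2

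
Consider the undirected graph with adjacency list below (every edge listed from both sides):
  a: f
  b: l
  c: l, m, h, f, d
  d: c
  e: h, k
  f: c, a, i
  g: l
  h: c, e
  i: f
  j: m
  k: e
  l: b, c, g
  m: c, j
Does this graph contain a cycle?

No

The graph has 13 vertices, 12 edges, and 1 connected component.
Since 12 = 13 - 1, the graph is a forest and contains no cycle.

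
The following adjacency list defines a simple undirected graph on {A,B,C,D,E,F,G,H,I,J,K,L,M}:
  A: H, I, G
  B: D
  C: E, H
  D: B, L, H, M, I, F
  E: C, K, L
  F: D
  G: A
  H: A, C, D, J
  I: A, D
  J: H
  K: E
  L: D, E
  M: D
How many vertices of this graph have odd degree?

8

Degrees: A:3, B:1, C:2, D:6, E:3, F:1, G:1, H:4, I:2, J:1, K:1, L:2, M:1
Odd-degree vertices: A, B, E, F, G, J, K, M.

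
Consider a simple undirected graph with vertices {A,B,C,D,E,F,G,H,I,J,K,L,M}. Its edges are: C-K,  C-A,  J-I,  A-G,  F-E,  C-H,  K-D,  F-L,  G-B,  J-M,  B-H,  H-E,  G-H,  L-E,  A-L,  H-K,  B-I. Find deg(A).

3

Neighbors of A: C, G, L.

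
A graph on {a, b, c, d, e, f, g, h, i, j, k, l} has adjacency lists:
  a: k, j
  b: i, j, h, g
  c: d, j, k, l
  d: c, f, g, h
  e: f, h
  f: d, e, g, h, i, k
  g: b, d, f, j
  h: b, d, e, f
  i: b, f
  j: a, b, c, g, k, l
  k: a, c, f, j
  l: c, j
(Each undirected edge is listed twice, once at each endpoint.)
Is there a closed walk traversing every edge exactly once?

Degrees: a:2, b:4, c:4, d:4, e:2, f:6, g:4, h:4, i:2, j:6, k:4, l:2
All degrees are even and the non-isolated vertices are connected — an Eulerian circuit exists.

Yes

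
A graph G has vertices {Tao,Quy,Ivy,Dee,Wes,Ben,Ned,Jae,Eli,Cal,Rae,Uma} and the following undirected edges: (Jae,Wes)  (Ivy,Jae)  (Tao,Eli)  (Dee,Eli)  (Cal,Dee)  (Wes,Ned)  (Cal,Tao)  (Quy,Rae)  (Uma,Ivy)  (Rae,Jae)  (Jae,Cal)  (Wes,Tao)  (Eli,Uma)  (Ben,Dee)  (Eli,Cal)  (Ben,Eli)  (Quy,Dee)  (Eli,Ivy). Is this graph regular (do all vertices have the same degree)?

No

Degrees: Tao:3, Quy:2, Ivy:3, Dee:4, Wes:3, Ben:2, Ned:1, Jae:4, Eli:6, Cal:4, Rae:2, Uma:2
Vertex Ned has degree 1 while Eli has degree 6, so the graph is not regular.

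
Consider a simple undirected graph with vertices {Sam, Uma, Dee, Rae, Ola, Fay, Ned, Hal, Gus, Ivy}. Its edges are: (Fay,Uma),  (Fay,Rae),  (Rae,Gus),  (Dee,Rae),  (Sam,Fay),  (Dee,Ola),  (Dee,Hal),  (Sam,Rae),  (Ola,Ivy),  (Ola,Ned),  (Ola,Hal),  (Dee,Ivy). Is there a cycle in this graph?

|V| = 10, |E| = 12, number of components = 1.
Since 12 > 10 - 1, a cycle must exist; for instance Dee-Ivy-Ola-Dee.

Yes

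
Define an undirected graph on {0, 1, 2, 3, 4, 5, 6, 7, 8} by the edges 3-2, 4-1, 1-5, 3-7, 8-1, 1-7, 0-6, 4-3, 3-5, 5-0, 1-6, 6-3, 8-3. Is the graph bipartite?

Color {2, 4, 5, 6, 7, 8} black and {0, 1, 3} white. No edge joins two same-colored vertices, so the graph is bipartite.

Yes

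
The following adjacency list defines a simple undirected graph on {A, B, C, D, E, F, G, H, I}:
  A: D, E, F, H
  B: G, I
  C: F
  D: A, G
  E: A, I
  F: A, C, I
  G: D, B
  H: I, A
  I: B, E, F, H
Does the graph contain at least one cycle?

Yes

|V| = 9, |E| = 11, number of components = 1.
One cycle is A-F-I-E-A.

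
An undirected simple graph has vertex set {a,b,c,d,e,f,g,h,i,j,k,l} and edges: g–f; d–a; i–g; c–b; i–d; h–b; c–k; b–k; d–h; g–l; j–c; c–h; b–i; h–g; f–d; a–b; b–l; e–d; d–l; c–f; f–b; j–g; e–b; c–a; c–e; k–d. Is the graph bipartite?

The cycle f-c-b-f has length 3, which is odd, so the graph is not bipartite.

No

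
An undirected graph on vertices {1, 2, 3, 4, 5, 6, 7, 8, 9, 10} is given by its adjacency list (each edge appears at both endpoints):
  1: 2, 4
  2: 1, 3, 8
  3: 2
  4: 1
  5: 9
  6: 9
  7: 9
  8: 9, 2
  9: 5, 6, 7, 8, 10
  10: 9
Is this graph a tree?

Yes

The graph has 10 vertices and 9 edges.
Connected and |E| = |V| - 1, which characterizes a tree.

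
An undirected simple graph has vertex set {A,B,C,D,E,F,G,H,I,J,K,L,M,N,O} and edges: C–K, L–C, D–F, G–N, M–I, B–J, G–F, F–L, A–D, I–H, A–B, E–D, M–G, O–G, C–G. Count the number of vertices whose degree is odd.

10

Degrees: A:2, B:2, C:3, D:3, E:1, F:3, G:5, H:1, I:2, J:1, K:1, L:2, M:2, N:1, O:1
Odd-degree vertices: C, D, E, F, G, H, J, K, N, O.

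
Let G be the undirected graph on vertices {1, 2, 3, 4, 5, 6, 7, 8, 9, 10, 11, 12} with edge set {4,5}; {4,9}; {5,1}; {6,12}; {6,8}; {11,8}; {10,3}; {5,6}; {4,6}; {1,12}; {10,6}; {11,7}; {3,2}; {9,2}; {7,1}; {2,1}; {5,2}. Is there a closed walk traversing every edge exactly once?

Degrees: 1:4, 2:4, 3:2, 4:3, 5:4, 6:5, 7:2, 8:2, 9:2, 10:2, 11:2, 12:2
Vertices with odd degree: 4, 6. An Eulerian circuit requires all degrees even.

No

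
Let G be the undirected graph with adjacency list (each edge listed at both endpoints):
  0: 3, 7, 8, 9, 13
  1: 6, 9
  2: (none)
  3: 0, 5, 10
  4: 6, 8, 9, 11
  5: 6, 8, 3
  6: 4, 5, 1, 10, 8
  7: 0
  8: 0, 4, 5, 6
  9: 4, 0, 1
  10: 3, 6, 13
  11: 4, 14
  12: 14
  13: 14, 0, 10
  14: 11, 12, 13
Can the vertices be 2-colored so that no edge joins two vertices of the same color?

6-8-4-6 is an odd cycle (length 3), and a bipartite graph can contain only even cycles.

No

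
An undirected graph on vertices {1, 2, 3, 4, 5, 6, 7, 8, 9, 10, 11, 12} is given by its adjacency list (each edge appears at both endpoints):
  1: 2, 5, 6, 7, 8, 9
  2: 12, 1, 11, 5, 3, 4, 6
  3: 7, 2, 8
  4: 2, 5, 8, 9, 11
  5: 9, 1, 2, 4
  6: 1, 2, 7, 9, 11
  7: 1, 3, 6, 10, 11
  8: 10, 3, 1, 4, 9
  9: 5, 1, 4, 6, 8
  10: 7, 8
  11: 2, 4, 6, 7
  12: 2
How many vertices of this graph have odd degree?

Degrees: 1:6, 2:7, 3:3, 4:5, 5:4, 6:5, 7:5, 8:5, 9:5, 10:2, 11:4, 12:1
Odd-degree vertices: 2, 3, 4, 6, 7, 8, 9, 12.

8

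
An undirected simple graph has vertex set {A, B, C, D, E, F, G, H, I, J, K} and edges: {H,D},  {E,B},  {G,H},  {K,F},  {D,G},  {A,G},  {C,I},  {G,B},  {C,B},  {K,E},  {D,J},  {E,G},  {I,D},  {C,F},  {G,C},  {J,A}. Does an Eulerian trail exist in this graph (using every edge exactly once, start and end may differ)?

Yes

Degrees: A:2, B:3, C:4, D:4, E:3, F:2, G:6, H:2, I:2, J:2, K:2
Odd-degree vertices: B, E (2 total).
With 2 odd-degree vertices and all edges in one connected piece, an Eulerian trail exists (from B to E).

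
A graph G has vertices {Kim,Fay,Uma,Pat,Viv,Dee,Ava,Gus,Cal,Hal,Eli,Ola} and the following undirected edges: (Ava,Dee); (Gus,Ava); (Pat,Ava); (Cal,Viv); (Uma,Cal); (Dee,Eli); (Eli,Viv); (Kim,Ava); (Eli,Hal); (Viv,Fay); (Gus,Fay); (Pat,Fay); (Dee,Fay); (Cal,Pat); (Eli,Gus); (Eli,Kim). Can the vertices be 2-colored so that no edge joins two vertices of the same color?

Yes

Partition the vertices as {Fay, Ava, Cal, Eli, Ola} vs {Kim, Uma, Pat, Viv, Dee, Gus, Hal}. Each listed edge has one endpoint in each part, so the graph is bipartite.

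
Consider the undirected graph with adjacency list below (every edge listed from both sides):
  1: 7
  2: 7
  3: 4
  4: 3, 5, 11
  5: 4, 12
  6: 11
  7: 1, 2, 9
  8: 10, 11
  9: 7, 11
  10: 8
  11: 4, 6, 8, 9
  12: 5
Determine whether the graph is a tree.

The graph has 12 vertices and 11 edges.
Connected and |E| = |V| - 1, which characterizes a tree.

Yes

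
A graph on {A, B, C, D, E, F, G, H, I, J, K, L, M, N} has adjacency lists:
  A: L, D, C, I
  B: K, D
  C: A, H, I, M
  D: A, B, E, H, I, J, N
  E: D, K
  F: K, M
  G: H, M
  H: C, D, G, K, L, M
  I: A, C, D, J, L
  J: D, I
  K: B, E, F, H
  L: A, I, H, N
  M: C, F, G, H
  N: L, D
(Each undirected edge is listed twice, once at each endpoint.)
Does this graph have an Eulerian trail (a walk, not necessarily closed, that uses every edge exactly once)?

Degrees: A:4, B:2, C:4, D:7, E:2, F:2, G:2, H:6, I:5, J:2, K:4, L:4, M:4, N:2
Odd-degree vertices: D, I (2 total).
With 2 odd-degree vertices and all edges in one connected piece, an Eulerian trail exists (from D to I).

Yes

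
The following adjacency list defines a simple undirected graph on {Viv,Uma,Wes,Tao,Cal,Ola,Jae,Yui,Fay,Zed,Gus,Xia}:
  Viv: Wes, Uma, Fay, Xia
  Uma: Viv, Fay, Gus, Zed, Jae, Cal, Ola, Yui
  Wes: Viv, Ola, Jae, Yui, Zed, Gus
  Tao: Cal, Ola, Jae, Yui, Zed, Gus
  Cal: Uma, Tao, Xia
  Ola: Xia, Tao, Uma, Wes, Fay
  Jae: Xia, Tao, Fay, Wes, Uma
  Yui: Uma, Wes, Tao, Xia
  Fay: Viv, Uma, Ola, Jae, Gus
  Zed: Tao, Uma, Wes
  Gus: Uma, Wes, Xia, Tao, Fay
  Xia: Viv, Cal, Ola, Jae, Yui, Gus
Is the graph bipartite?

No

Ola-Fay-Uma-Ola is an odd cycle (length 3), and a bipartite graph can contain only even cycles.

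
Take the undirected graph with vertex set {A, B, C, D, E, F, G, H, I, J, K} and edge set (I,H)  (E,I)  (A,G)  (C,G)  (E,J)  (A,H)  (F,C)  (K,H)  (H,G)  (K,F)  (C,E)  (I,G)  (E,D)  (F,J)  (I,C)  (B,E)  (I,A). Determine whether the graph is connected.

A breadth-first search from A visits A, H, G, I, K, C, E, F, J, B, D — all 11 vertices — so the graph is connected.

Yes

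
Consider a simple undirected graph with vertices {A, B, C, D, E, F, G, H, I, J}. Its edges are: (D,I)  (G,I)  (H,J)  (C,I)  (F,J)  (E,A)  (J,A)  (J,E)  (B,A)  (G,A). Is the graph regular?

Degrees: A:4, B:1, C:1, D:1, E:2, F:1, G:2, H:1, I:3, J:4
Vertex B has degree 1 while A has degree 4, so the graph is not regular.

No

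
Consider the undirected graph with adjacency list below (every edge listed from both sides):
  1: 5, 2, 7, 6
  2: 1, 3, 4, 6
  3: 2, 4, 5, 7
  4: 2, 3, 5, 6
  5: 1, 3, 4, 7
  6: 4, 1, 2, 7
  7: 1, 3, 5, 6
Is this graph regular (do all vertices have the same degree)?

Yes

Degrees: 1:4, 2:4, 3:4, 4:4, 5:4, 6:4, 7:4
All degrees equal 4; the graph is regular.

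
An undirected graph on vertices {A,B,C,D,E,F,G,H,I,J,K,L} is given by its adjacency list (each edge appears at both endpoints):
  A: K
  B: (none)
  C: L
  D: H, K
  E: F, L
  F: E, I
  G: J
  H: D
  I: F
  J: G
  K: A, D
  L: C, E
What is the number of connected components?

Component: {B}
Component: {G, J}
Component: {A, D, H, K}
Component: {C, E, F, I, L}

4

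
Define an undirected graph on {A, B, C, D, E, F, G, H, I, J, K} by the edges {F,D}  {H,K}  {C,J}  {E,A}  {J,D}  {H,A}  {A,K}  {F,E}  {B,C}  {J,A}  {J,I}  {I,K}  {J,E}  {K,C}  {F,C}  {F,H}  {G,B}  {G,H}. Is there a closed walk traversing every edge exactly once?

No

Degrees: A:4, B:2, C:4, D:2, E:3, F:4, G:2, H:4, I:2, J:5, K:4
E, J have odd degree; an Eulerian circuit needs every degree to be even, so none exists.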